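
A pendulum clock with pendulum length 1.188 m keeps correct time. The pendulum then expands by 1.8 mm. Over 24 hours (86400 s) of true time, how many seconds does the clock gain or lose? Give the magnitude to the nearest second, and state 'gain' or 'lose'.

T ∝ √L, so T'/T = √(1.18980/1.188) = 1.00076.
In 86400 s of true time the clock registers 86400/1.00076 = 86334.6 s, so it loses 65 s.

lose 65 s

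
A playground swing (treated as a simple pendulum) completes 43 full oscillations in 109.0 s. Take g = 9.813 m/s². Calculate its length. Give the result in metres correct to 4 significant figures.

T = 109.0/43 = 2.5349 s.
From T = 2π√(L/g), L = gT²/(4π²) = 9.813 × 2.5349²/(4π²) = 1.597 m.

1.597 m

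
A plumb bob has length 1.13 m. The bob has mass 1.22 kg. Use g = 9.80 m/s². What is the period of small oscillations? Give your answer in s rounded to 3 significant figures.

2.13 s

T = 2π√(L/g) = 2π√(1.13/9.80) = 2π × 0.3396 = 2.13 s.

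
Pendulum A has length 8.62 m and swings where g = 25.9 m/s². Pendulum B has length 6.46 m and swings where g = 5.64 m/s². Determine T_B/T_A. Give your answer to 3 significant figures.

1.86

T = 2π√(L/g), so T_B/T_A = √((L_B/g_B)/(L_A/g_A)) = √((6.46/5.64)/(8.62/25.9)) = 1.86.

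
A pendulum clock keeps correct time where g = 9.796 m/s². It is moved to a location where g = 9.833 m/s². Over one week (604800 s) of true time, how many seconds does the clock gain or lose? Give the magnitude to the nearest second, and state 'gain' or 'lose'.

The clock's period scales as T ∝ 1/√g, so T'/T = √(9.796/9.833) = 0.998117.
In 604800 s of true time the clock registers 604800/0.998117 = 605941.1 s, so it gains 1141 s.

gain 1141 s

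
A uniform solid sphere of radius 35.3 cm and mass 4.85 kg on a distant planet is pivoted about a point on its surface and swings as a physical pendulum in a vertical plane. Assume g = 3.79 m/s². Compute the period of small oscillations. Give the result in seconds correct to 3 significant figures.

2.27 s

I_cm = (2/5)mr² = 0.2417 kg·m². The pivot is at distance d = 0.353 m from the centre of mass.
By the parallel-axis theorem, I = I_cm + md² = 0.2417 + 0.6044 = 0.8461 kg·m².
T = 2π√(I/(mgd)) = 2π√(0.8461/(4.85 × 3.79 × 0.353)) = 2.27 s.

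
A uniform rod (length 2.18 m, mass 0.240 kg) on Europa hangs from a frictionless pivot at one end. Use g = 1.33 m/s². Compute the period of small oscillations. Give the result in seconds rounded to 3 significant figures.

6.57 s

For a physical pendulum T = 2π√(I/(mgd)), with d = 1.090 m from pivot to centre of mass.
I_cm = mL²/12 = 0.240 × 2.18²/12 = 0.09505 kg·m²; I = I_cm + md² = 0.09505 + 0.240 × 1.090² = 0.3802 kg·m².
T = 2π√(0.3802/(0.240 × 1.33 × 1.090)) = 6.57 s.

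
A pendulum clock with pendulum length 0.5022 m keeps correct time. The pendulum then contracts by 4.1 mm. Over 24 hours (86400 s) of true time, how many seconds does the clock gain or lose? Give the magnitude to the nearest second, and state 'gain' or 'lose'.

gain 355 s

T ∝ √L, so T'/T = √(0.49810/0.5022) = 0.995910.
In 86400 s of true time the clock registers 86400/0.995910 = 86754.9 s, so it gains 355 s.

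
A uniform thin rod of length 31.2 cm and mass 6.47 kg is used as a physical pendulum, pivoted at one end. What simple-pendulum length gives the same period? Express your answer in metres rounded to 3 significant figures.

The equivalent simple-pendulum length is L_eq = I/(md), where I is about the pivot and d = 0.1560 m.
I_cm = (1/12)mL² = 0.05248 kg·m², so I = I_cm + md² = 0.05248 + 0.1575 = 0.2099 kg·m².
L_eq = 0.2099/(6.47 × 0.1560) = 0.208 m.

0.208 m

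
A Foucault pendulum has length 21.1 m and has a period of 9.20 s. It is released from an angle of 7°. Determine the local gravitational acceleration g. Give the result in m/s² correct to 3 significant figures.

From T = 2π√(L/g), g = 4π²L/T² = 4π² × 21.1/9.200² = 9.84 m/s².

9.84 m/s²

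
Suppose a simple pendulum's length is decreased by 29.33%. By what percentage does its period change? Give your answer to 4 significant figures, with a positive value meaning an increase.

T ∝ √L, so T'/T = √(0.70670) = 0.84065.
Percentage change in T = (0.84065 − 1) × 100% = -15.93%.

-15.93%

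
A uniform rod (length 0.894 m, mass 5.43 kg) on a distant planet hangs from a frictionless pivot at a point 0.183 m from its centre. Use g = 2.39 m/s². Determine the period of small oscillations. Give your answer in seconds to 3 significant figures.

3.01 s

For a physical pendulum T = 2π√(I/(mgd)), with d = 0.1830 m from pivot to centre of mass.
I_cm = mL²/12 = 5.43 × 0.894²/12 = 0.3617 kg·m²; I = I_cm + md² = 0.3617 + 5.43 × 0.1830² = 0.5435 kg·m².
T = 2π√(0.5435/(5.43 × 2.39 × 0.1830)) = 3.01 s.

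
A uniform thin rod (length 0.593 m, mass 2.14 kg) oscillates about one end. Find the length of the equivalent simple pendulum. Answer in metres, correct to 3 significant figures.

0.395 m

The equivalent simple-pendulum length is L_eq = I/(md), where I is about the pivot and d = 0.2965 m.
I_cm = (1/12)mL² = 0.06271 kg·m², so I = I_cm + md² = 0.06271 + 0.1881 = 0.2508 kg·m².
L_eq = 0.2508/(2.14 × 0.2965) = 0.395 m.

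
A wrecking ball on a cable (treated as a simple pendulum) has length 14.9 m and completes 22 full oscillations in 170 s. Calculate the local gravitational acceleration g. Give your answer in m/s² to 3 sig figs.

T = 170/22 = 7.727 s.
From T = 2π√(L/g), g = 4π²L/T² = 4π² × 14.9/7.727² = 9.85 m/s².

9.85 m/s²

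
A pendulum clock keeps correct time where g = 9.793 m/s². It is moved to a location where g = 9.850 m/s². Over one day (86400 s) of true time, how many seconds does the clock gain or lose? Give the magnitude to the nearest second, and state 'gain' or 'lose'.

The clock's period scales as T ∝ 1/√g, so T'/T = √(9.793/9.850) = 0.997102.
In 86400 s of true time the clock registers 86400/0.997102 = 86651.1 s, so it gains 251 s.

gain 251 s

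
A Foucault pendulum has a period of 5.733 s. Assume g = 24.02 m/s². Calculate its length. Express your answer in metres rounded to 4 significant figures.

From T = 2π√(L/g), L = gT²/(4π²) = 24.02 × 5.7330²/(4π²) = 20.00 m.

20.00 m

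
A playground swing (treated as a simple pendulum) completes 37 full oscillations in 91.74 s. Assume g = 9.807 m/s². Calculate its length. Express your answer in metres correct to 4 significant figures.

T = 91.74/37 = 2.4795 s.
From T = 2π√(L/g), L = gT²/(4π²) = 9.807 × 2.4795²/(4π²) = 1.527 m.

1.527 m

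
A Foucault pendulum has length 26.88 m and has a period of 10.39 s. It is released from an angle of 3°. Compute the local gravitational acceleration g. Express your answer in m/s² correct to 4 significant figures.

From T = 2π√(L/g), g = 4π²L/T² = 4π² × 26.88/10.390² = 9.830 m/s².

9.830 m/s²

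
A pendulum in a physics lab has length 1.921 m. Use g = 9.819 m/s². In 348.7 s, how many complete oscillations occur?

T = 2π√(L/g) = 2π√(1.921/9.819) = 2.7791 s.
Number of complete oscillations = ⌊348.7/2.7791⌋ = ⌊125.47⌋ = 125.

125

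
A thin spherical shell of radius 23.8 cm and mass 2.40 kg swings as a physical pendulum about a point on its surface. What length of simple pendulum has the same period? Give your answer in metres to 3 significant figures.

0.397 m

The equivalent simple-pendulum length is L_eq = I/(md), where I is about the pivot and d = 0.2380 m.
I_cm = (2/3)mR² = 0.09063 kg·m², so I = I_cm + md² = 0.09063 + 0.1359 = 0.2266 kg·m².
L_eq = 0.2266/(2.40 × 0.2380) = 0.397 m.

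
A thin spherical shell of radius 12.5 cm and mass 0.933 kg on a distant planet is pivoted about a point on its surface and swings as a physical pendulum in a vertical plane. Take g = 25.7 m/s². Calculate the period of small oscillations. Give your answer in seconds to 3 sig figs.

I_cm = (2/3)mr² = 0.009719 kg·m². The pivot is at distance d = 0.125 m from the centre of mass.
By the parallel-axis theorem, I = I_cm + md² = 0.009719 + 0.01458 = 0.02430 kg·m².
T = 2π√(I/(mgd)) = 2π√(0.02430/(0.933 × 25.7 × 0.125)) = 0.566 s.

0.566 s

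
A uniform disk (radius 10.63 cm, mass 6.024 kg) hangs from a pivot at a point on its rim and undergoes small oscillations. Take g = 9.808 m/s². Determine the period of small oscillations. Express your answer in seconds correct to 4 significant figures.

I_cm = ½mr² = 0.034035 kg·m². The pivot is at distance d = 0.1063 m from the centre of mass.
By the parallel-axis theorem, I = I_cm + md² = 0.034035 + 0.068069 = 0.10210 kg·m².
T = 2π√(I/(mgd)) = 2π√(0.10210/(6.024 × 9.808 × 0.1063)) = 0.8011 s.

0.8011 s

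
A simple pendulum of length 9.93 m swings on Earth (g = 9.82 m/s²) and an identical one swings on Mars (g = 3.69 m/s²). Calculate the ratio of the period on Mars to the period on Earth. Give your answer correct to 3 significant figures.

T ∝ 1/√g, so T₂/T₁ = √(g₁/g₂) = √(9.82/3.69) = 1.63.

1.63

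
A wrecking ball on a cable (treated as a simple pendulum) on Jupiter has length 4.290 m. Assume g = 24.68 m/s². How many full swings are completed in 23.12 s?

8

T = 2π√(L/g) = 2π√(4.290/24.68) = 2.6196 s.
Number of complete oscillations = ⌊23.12/2.6196⌋ = ⌊8.8258⌋ = 8.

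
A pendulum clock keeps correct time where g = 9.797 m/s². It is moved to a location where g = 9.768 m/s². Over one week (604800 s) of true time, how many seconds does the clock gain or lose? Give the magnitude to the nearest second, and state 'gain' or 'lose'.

lose 896 s

The clock's period scales as T ∝ 1/√g, so T'/T = √(9.797/9.768) = 1.00148.
In 604800 s of true time the clock registers 604800/1.00148 = 603904.2 s, so it loses 896 s.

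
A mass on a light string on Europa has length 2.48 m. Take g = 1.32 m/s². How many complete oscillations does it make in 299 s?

T = 2π√(L/g) = 2π√(2.48/1.32) = 8.612 s.
Number of complete oscillations = ⌊299/8.612⌋ = ⌊34.72⌋ = 34.

34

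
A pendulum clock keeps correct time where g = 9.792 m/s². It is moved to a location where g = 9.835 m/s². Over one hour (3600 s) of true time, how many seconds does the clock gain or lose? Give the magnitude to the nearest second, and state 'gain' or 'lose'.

The clock's period scales as T ∝ 1/√g, so T'/T = √(9.792/9.835) = 0.997812.
In 3600 s of true time the clock registers 3600/0.997812 = 3607.9 s, so it gains 8 s.

gain 8 s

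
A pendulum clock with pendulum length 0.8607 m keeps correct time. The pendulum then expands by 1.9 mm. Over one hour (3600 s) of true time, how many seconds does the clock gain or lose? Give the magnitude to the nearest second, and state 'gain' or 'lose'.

T ∝ √L, so T'/T = √(0.86260/0.8607) = 1.00110.
In 3600 s of true time the clock registers 3600/1.00110 = 3596.0 s, so it loses 4 s.

lose 4 s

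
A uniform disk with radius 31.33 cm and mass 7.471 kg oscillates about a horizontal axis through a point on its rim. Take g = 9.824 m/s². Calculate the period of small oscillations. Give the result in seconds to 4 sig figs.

1.374 s

I_cm = ½mr² = 0.36667 kg·m². The pivot is at distance d = 0.3133 m from the centre of mass.
By the parallel-axis theorem, I = I_cm + md² = 0.36667 + 0.73333 = 1.1000 kg·m².
T = 2π√(I/(mgd)) = 2π√(1.1000/(7.471 × 9.824 × 0.3133)) = 1.374 s.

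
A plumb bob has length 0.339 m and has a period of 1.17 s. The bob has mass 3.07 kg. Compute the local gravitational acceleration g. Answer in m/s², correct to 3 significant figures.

From T = 2π√(L/g), g = 4π²L/T² = 4π² × 0.339/1.170² = 9.78 m/s².

9.78 m/s²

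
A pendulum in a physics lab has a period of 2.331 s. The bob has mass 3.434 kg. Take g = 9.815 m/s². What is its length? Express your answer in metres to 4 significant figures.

From T = 2π√(L/g), L = gT²/(4π²) = 9.815 × 2.3310²/(4π²) = 1.351 m.

1.351 m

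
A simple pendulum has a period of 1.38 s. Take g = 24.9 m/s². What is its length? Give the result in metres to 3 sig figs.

From T = 2π√(L/g), L = gT²/(4π²) = 24.9 × 1.380²/(4π²) = 1.20 m.

1.20 m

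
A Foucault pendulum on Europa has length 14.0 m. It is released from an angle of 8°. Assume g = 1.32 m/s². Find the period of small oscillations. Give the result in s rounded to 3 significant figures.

T = 2π√(L/g) = 2π√(14.0/1.32) = 2π × 3.257 = 20.5 s.

20.5 s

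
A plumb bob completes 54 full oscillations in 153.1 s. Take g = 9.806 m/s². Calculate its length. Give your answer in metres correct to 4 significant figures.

T = 153.1/54 = 2.8352 s.
From T = 2π√(L/g), L = gT²/(4π²) = 9.806 × 2.8352²/(4π²) = 1.997 m.

1.997 m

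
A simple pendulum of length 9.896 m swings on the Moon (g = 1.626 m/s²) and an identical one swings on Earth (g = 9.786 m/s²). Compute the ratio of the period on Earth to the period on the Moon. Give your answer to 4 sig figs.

0.4076

T ∝ 1/√g, so T₂/T₁ = √(g₁/g₂) = √(1.626/9.786) = 0.4076.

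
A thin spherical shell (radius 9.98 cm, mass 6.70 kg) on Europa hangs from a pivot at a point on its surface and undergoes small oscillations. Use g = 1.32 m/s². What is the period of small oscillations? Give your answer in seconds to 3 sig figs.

I_cm = (2/3)mr² = 0.04449 kg·m². The pivot is at distance d = 0.0998 m from the centre of mass.
By the parallel-axis theorem, I = I_cm + md² = 0.04449 + 0.06673 = 0.1112 kg·m².
T = 2π√(I/(mgd)) = 2π√(0.1112/(6.70 × 1.32 × 0.0998)) = 2.23 s.

2.23 s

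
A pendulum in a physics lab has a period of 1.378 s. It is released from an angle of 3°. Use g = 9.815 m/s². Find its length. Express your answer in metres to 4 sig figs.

0.4721 m

From T = 2π√(L/g), L = gT²/(4π²) = 9.815 × 1.3780²/(4π²) = 0.4721 m.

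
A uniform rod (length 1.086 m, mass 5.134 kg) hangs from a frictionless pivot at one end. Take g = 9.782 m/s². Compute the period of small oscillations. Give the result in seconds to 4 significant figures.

1.709 s

For a physical pendulum T = 2π√(I/(mgd)), with d = 0.54300 m from pivot to centre of mass.
I_cm = mL²/12 = 5.134 × 1.086²/12 = 0.50458 kg·m²; I = I_cm + md² = 0.50458 + 5.134 × 0.54300² = 2.0183 kg·m².
T = 2π√(2.0183/(5.134 × 9.782 × 0.54300)) = 1.709 s.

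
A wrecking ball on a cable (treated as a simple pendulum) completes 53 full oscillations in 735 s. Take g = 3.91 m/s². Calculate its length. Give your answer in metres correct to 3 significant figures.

19.0 m

T = 735/53 = 13.87 s.
From T = 2π√(L/g), L = gT²/(4π²) = 3.91 × 13.87²/(4π²) = 19.0 m.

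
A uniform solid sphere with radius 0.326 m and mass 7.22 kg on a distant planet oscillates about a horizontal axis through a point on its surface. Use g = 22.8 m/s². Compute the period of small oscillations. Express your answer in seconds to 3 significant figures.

I_cm = (2/5)mr² = 0.3069 kg·m². The pivot is at distance d = 0.326 m from the centre of mass.
By the parallel-axis theorem, I = I_cm + md² = 0.3069 + 0.7673 = 1.074 kg·m².
T = 2π√(I/(mgd)) = 2π√(1.074/(7.22 × 22.8 × 0.326)) = 0.889 s.

0.889 s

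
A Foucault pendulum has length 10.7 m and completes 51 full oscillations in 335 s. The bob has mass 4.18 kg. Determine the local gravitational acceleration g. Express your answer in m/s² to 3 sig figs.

9.79 m/s²

T = 335/51 = 6.569 s.
From T = 2π√(L/g), g = 4π²L/T² = 4π² × 10.7/6.569² = 9.79 m/s².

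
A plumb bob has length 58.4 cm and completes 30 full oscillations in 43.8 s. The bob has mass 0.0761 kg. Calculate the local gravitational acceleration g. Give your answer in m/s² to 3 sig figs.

T = 43.8/30 = 1.460 s.
From T = 2π√(L/g), g = 4π²L/T² = 4π² × 0.584/1.460² = 10.8 m/s².

10.8 m/s²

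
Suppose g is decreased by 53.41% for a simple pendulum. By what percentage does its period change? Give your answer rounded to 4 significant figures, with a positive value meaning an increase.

46.51%

T ∝ 1/√g, so T'/T = 1/√(0.46590) = 1.4651.
Percentage change in T = (1.4651 − 1) × 100% = 46.51%.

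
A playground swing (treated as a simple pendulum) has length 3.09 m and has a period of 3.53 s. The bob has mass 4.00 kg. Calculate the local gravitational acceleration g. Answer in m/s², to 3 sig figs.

9.79 m/s²

From T = 2π√(L/g), g = 4π²L/T² = 4π² × 3.09/3.530² = 9.79 m/s².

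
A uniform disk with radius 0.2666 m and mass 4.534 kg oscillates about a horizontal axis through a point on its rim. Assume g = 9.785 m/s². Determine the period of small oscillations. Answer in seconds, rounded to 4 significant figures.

1.270 s

I_cm = ½mr² = 0.16113 kg·m². The pivot is at distance d = 0.2666 m from the centre of mass.
By the parallel-axis theorem, I = I_cm + md² = 0.16113 + 0.32226 = 0.48338 kg·m².
T = 2π√(I/(mgd)) = 2π√(0.48338/(4.534 × 9.785 × 0.2666)) = 1.270 s.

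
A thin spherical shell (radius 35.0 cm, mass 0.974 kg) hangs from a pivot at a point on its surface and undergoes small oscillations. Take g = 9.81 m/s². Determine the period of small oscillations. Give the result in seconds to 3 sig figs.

I_cm = (2/3)mr² = 0.07954 kg·m². The pivot is at distance d = 0.350 m from the centre of mass.
By the parallel-axis theorem, I = I_cm + md² = 0.07954 + 0.1193 = 0.1989 kg·m².
T = 2π√(I/(mgd)) = 2π√(0.1989/(0.974 × 9.81 × 0.350)) = 1.53 s.

1.53 s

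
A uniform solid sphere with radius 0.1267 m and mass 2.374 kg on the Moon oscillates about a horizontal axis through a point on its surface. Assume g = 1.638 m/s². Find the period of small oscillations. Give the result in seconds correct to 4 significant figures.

2.068 s

I_cm = (2/5)mr² = 0.015244 kg·m². The pivot is at distance d = 0.1267 m from the centre of mass.
By the parallel-axis theorem, I = I_cm + md² = 0.015244 + 0.038110 = 0.053353 kg·m².
T = 2π√(I/(mgd)) = 2π√(0.053353/(2.374 × 1.638 × 0.1267)) = 2.068 s.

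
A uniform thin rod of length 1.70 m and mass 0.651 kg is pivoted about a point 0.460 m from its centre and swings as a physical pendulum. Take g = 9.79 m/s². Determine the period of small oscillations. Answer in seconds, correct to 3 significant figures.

For a physical pendulum T = 2π√(I/(mgd)), with d = 0.4600 m from pivot to centre of mass.
I_cm = mL²/12 = 0.651 × 1.70²/12 = 0.1568 kg·m²; I = I_cm + md² = 0.1568 + 0.651 × 0.4600² = 0.2945 kg·m².
T = 2π√(0.2945/(0.651 × 9.79 × 0.4600)) = 1.99 s.

1.99 s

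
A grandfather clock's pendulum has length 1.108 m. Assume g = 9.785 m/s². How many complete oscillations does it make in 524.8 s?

T = 2π√(L/g) = 2π√(1.108/9.785) = 2.1143 s.
Number of complete oscillations = ⌊524.8/2.1143⌋ = ⌊248.21⌋ = 248.

248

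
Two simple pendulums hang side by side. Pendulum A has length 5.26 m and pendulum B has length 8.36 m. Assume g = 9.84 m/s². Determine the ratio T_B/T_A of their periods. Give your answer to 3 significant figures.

T ∝ √L, so T_B/T_A = √(L_B/L_A) = √(8.36/5.26) = 1.26.

1.26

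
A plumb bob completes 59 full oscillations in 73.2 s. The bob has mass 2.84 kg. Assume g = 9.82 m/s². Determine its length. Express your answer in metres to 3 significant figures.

T = 73.2/59 = 1.241 s.
From T = 2π√(L/g), L = gT²/(4π²) = 9.82 × 1.241²/(4π²) = 0.383 m.

0.383 m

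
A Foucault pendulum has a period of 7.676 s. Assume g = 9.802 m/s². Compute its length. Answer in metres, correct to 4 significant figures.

From T = 2π√(L/g), L = gT²/(4π²) = 9.802 × 7.6760²/(4π²) = 14.63 m.

14.63 m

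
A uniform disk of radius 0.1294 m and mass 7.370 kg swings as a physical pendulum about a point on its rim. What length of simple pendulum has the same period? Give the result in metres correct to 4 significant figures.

The equivalent simple-pendulum length is L_eq = I/(md), where I is about the pivot and d = 0.12940 m.
I_cm = ½mR² = 0.061703 kg·m², so I = I_cm + md² = 0.061703 + 0.12341 = 0.18511 kg·m².
L_eq = 0.18511/(7.370 × 0.12940) = 0.1941 m.

0.1941 m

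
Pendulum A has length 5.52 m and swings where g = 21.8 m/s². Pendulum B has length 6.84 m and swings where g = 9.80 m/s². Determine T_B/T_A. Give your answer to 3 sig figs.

T = 2π√(L/g), so T_B/T_A = √((L_B/g_B)/(L_A/g_A)) = √((6.84/9.80)/(5.52/21.8)) = 1.66.

1.66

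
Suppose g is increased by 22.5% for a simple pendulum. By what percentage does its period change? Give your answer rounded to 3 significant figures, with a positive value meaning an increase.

-9.65%

T ∝ 1/√g, so T'/T = 1/√(1.225) = 0.9035.
Percentage change in T = (0.9035 − 1) × 100% = -9.65%.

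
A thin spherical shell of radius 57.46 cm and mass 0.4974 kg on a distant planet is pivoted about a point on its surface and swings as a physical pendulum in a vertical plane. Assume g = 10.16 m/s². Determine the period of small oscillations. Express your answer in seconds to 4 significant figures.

1.929 s

I_cm = (2/3)mr² = 0.10948 kg·m². The pivot is at distance d = 0.5746 m from the centre of mass.
By the parallel-axis theorem, I = I_cm + md² = 0.10948 + 0.16422 = 0.27371 kg·m².
T = 2π√(I/(mgd)) = 2π√(0.27371/(0.4974 × 10.16 × 0.5746)) = 1.929 s.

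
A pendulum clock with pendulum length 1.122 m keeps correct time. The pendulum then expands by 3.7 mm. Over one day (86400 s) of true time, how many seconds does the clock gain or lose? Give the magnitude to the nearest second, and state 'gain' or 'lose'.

T ∝ √L, so T'/T = √(1.12570/1.122) = 1.00165.
In 86400 s of true time the clock registers 86400/1.00165 = 86257.9 s, so it loses 142 s.

lose 142 s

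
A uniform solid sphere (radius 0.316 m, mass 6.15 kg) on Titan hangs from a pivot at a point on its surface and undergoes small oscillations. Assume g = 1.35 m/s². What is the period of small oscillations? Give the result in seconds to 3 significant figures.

3.60 s

I_cm = (2/5)mr² = 0.2456 kg·m². The pivot is at distance d = 0.316 m from the centre of mass.
By the parallel-axis theorem, I = I_cm + md² = 0.2456 + 0.6141 = 0.8598 kg·m².
T = 2π√(I/(mgd)) = 2π√(0.8598/(6.15 × 1.35 × 0.316)) = 3.60 s.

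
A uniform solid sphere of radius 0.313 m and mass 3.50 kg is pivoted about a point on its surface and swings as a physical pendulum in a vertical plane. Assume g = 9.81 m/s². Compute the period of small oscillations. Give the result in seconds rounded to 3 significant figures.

I_cm = (2/5)mr² = 0.1372 kg·m². The pivot is at distance d = 0.313 m from the centre of mass.
By the parallel-axis theorem, I = I_cm + md² = 0.1372 + 0.3429 = 0.4800 kg·m².
T = 2π√(I/(mgd)) = 2π√(0.4800/(3.50 × 9.81 × 0.313)) = 1.33 s.

1.33 s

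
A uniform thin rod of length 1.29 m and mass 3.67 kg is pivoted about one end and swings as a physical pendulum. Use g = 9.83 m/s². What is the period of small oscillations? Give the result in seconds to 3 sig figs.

For a physical pendulum T = 2π√(I/(mgd)), with d = 0.6450 m from pivot to centre of mass.
I_cm = mL²/12 = 3.67 × 1.29²/12 = 0.5089 kg·m²; I = I_cm + md² = 0.5089 + 3.67 × 0.6450² = 2.036 kg·m².
T = 2π√(2.036/(3.67 × 9.83 × 0.6450)) = 1.86 s.

1.86 s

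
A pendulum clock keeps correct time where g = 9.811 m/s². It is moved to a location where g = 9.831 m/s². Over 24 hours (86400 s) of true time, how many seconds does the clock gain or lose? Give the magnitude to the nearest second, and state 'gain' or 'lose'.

The clock's period scales as T ∝ 1/√g, so T'/T = √(9.811/9.831) = 0.998982.
In 86400 s of true time the clock registers 86400/0.998982 = 86488.0 s, so it gains 88 s.

gain 88 s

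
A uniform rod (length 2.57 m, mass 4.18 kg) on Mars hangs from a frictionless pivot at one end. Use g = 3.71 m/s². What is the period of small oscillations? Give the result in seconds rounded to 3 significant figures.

For a physical pendulum T = 2π√(I/(mgd)), with d = 1.285 m from pivot to centre of mass.
I_cm = mL²/12 = 4.18 × 2.57²/12 = 2.301 kg·m²; I = I_cm + md² = 2.301 + 4.18 × 1.285² = 9.203 kg·m².
T = 2π√(9.203/(4.18 × 3.71 × 1.285)) = 4.27 s.

4.27 s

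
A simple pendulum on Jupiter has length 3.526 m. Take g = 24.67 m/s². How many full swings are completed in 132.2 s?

T = 2π√(L/g) = 2π√(3.526/24.67) = 2.3754 s.
Number of complete oscillations = ⌊132.2/2.3754⌋ = ⌊55.654⌋ = 55.

55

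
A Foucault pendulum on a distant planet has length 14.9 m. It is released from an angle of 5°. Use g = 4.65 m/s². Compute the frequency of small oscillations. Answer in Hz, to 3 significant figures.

0.0889 Hz

T = 2π√(L/g) = 2π√(14.9/4.65) = 11.25 s, so f = 1/T = 0.0889 Hz.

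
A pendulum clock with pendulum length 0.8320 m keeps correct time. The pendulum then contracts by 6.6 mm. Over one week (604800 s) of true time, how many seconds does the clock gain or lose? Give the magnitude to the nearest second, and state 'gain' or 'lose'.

T ∝ √L, so T'/T = √(0.82540/0.8320) = 0.996026.
In 604800 s of true time the clock registers 604800/0.996026 = 607213.2 s, so it gains 2413 s.

gain 2413 s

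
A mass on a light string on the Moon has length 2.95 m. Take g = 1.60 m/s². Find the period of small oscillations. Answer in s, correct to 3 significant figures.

8.53 s

T = 2π√(L/g) = 2π√(2.95/1.60) = 2π × 1.358 = 8.53 s.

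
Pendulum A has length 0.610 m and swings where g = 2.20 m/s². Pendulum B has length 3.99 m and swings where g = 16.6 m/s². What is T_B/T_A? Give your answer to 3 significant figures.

T = 2π√(L/g), so T_B/T_A = √((L_B/g_B)/(L_A/g_A)) = √((3.99/16.6)/(0.610/2.20)) = 0.931.

0.931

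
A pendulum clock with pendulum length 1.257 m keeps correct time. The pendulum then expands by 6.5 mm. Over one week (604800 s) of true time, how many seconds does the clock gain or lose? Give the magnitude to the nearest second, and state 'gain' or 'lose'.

lose 1558 s

T ∝ √L, so T'/T = √(1.26350/1.257) = 1.00258.
In 604800 s of true time the clock registers 604800/1.00258 = 603242.3 s, so it loses 1558 s.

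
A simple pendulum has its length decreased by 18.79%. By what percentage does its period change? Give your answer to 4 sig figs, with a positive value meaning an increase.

-9.883%

T ∝ √L, so T'/T = √(0.81210) = 0.90117.
Percentage change in T = (0.90117 − 1) × 100% = -9.883%.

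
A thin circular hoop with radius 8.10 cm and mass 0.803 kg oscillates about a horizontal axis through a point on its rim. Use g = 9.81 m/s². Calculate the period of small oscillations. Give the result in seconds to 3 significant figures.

0.807 s

I_cm = mr² = 0.005268 kg·m². The pivot is at distance d = 0.0810 m from the centre of mass.
By the parallel-axis theorem, I = I_cm + md² = 0.005268 + 0.005268 = 0.01054 kg·m².
T = 2π√(I/(mgd)) = 2π√(0.01054/(0.803 × 9.81 × 0.0810)) = 0.807 s.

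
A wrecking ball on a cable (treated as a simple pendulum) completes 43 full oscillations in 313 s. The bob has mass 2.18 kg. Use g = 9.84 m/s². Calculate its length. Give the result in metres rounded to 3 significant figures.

13.2 m

T = 313/43 = 7.279 s.
From T = 2π√(L/g), L = gT²/(4π²) = 9.84 × 7.279²/(4π²) = 13.2 m.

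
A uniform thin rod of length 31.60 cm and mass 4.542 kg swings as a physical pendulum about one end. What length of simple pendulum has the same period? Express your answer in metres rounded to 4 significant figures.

0.2107 m

The equivalent simple-pendulum length is L_eq = I/(md), where I is about the pivot and d = 0.15800 m.
I_cm = (1/12)mL² = 0.037795 kg·m², so I = I_cm + md² = 0.037795 + 0.11339 = 0.15118 kg·m².
L_eq = 0.15118/(4.542 × 0.15800) = 0.2107 m.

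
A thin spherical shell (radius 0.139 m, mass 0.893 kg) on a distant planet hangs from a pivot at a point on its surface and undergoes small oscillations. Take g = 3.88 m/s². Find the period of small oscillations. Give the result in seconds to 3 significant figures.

1.54 s

I_cm = (2/3)mr² = 0.01150 kg·m². The pivot is at distance d = 0.139 m from the centre of mass.
By the parallel-axis theorem, I = I_cm + md² = 0.01150 + 0.01725 = 0.02876 kg·m².
T = 2π√(I/(mgd)) = 2π√(0.02876/(0.893 × 3.88 × 0.139)) = 1.54 s.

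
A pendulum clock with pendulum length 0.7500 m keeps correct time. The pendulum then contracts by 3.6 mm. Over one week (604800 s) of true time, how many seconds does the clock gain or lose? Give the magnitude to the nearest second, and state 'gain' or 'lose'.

gain 1457 s

T ∝ √L, so T'/T = √(0.74640/0.7500) = 0.997597.
In 604800 s of true time the clock registers 604800/0.997597 = 606256.8 s, so it gains 1457 s.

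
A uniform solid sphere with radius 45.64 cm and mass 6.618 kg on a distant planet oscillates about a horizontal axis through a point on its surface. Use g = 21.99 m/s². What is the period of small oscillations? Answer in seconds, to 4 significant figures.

I_cm = (2/5)mr² = 0.55141 kg·m². The pivot is at distance d = 0.4564 m from the centre of mass.
By the parallel-axis theorem, I = I_cm + md² = 0.55141 + 1.3785 = 1.9300 kg·m².
T = 2π√(I/(mgd)) = 2π√(1.9300/(6.618 × 21.99 × 0.4564)) = 1.071 s.

1.071 s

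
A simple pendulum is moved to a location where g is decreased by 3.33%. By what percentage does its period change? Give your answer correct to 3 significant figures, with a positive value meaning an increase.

1.71%

T ∝ 1/√g, so T'/T = 1/√(0.9667) = 1.017.
Percentage change in T = (1.017 − 1) × 100% = 1.71%.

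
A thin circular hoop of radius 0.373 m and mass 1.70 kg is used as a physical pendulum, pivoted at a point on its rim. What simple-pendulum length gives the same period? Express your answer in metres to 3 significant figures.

The equivalent simple-pendulum length is L_eq = I/(md), where I is about the pivot and d = 0.3730 m.
I_cm = mR² = 0.2365 kg·m², so I = I_cm + md² = 0.2365 + 0.2365 = 0.4730 kg·m².
L_eq = 0.4730/(1.70 × 0.3730) = 0.746 m.

0.746 m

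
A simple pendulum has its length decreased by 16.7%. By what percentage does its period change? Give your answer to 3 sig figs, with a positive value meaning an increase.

T ∝ √L, so T'/T = √(0.8330) = 0.9127.
Percentage change in T = (0.9127 − 1) × 100% = -8.73%.

-8.73%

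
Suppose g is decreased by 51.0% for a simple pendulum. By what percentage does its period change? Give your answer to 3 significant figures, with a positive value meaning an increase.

T ∝ 1/√g, so T'/T = 1/√(0.4900) = 1.429.
Percentage change in T = (1.429 − 1) × 100% = 42.9%.

42.9%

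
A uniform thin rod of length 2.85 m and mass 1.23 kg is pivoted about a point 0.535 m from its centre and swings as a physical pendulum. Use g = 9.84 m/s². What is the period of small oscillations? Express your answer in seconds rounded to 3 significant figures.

2.69 s

For a physical pendulum T = 2π√(I/(mgd)), with d = 0.5350 m from pivot to centre of mass.
I_cm = mL²/12 = 1.23 × 2.85²/12 = 0.8326 kg·m²; I = I_cm + md² = 0.8326 + 1.23 × 0.5350² = 1.185 kg·m².
T = 2π√(1.185/(1.23 × 9.84 × 0.5350)) = 2.69 s.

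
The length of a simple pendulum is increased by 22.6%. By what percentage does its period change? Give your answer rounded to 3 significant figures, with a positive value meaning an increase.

T ∝ √L, so T'/T = √(1.226) = 1.107.
Percentage change in T = (1.107 − 1) × 100% = 10.7%.

10.7%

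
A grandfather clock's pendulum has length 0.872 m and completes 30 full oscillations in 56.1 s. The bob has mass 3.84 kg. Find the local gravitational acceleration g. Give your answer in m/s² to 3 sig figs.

9.84 m/s²

T = 56.1/30 = 1.870 s.
From T = 2π√(L/g), g = 4π²L/T² = 4π² × 0.872/1.870² = 9.84 m/s².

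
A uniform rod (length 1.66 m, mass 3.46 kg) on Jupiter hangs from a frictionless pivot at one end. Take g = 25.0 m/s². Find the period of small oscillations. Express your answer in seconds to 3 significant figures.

For a physical pendulum T = 2π√(I/(mgd)), with d = 0.8300 m from pivot to centre of mass.
I_cm = mL²/12 = 3.46 × 1.66²/12 = 0.7945 kg·m²; I = I_cm + md² = 0.7945 + 3.46 × 0.8300² = 3.178 kg·m².
T = 2π√(3.178/(3.46 × 25.0 × 0.8300)) = 1.32 s.

1.32 s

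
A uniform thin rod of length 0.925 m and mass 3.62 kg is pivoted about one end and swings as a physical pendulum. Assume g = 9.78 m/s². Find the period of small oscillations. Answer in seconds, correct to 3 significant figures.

1.58 s

For a physical pendulum T = 2π√(I/(mgd)), with d = 0.4625 m from pivot to centre of mass.
I_cm = mL²/12 = 3.62 × 0.925²/12 = 0.2581 kg·m²; I = I_cm + md² = 0.2581 + 3.62 × 0.4625² = 1.032 kg·m².
T = 2π√(1.032/(3.62 × 9.78 × 0.4625)) = 1.58 s.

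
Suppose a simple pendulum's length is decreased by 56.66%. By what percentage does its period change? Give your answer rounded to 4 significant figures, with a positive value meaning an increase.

-34.17%

T ∝ √L, so T'/T = √(0.43340) = 0.65833.
Percentage change in T = (0.65833 − 1) × 100% = -34.17%.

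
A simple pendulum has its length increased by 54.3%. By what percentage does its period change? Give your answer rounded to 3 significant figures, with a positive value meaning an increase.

T ∝ √L, so T'/T = √(1.543) = 1.242.
Percentage change in T = (1.242 − 1) × 100% = 24.2%.

24.2%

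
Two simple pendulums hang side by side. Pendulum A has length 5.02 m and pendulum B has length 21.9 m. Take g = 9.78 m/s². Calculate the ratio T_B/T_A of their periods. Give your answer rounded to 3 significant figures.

2.09

T ∝ √L, so T_B/T_A = √(L_B/L_A) = √(21.9/5.02) = 2.09.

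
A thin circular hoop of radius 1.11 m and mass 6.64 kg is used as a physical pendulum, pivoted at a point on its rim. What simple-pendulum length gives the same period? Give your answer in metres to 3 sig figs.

2.22 m

The equivalent simple-pendulum length is L_eq = I/(md), where I is about the pivot and d = 1.110 m.
I_cm = mR² = 8.181 kg·m², so I = I_cm + md² = 8.181 + 8.181 = 16.36 kg·m².
L_eq = 16.36/(6.64 × 1.110) = 2.22 m.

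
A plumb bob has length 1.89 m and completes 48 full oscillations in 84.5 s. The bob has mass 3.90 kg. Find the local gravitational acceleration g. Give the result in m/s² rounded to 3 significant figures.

T = 84.5/48 = 1.760 s.
From T = 2π√(L/g), g = 4π²L/T² = 4π² × 1.89/1.760² = 24.1 m/s².

24.1 m/s²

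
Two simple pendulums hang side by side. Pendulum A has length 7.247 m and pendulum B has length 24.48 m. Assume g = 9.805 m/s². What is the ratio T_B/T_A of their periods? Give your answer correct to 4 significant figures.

1.838

T ∝ √L, so T_B/T_A = √(L_B/L_A) = √(24.48/7.247) = 1.838.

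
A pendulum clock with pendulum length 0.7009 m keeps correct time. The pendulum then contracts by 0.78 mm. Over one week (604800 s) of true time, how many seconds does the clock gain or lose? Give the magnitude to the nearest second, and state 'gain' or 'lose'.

T ∝ √L, so T'/T = √(0.70012/0.7009) = 0.999443.
In 604800 s of true time the clock registers 604800/0.999443 = 605136.8 s, so it gains 337 s.

gain 337 s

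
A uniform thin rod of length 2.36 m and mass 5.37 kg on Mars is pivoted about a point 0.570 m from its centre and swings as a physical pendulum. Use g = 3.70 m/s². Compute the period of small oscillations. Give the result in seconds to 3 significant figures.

For a physical pendulum T = 2π√(I/(mgd)), with d = 0.5700 m from pivot to centre of mass.
I_cm = mL²/12 = 5.37 × 2.36²/12 = 2.492 kg·m²; I = I_cm + md² = 2.492 + 5.37 × 0.5700² = 4.237 kg·m².
T = 2π√(4.237/(5.37 × 3.70 × 0.5700)) = 3.84 s.

3.84 s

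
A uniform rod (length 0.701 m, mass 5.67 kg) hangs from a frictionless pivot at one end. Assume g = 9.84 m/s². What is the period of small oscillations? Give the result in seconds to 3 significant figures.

For a physical pendulum T = 2π√(I/(mgd)), with d = 0.3505 m from pivot to centre of mass.
I_cm = mL²/12 = 5.67 × 0.701²/12 = 0.2322 kg·m²; I = I_cm + md² = 0.2322 + 5.67 × 0.3505² = 0.9287 kg·m².
T = 2π√(0.9287/(5.67 × 9.84 × 0.3505)) = 1.37 s.

1.37 s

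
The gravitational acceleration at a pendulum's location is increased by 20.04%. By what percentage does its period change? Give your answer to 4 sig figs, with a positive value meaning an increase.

T ∝ 1/√g, so T'/T = 1/√(1.2004) = 0.91272.
Percentage change in T = (0.91272 − 1) × 100% = -8.728%.

-8.728%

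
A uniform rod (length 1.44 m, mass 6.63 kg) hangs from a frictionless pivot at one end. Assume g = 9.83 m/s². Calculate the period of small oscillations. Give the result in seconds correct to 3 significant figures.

1.96 s

For a physical pendulum T = 2π√(I/(mgd)), with d = 0.7200 m from pivot to centre of mass.
I_cm = mL²/12 = 6.63 × 1.44²/12 = 1.146 kg·m²; I = I_cm + md² = 1.146 + 6.63 × 0.7200² = 4.583 kg·m².
T = 2π√(4.583/(6.63 × 9.83 × 0.7200)) = 1.96 s.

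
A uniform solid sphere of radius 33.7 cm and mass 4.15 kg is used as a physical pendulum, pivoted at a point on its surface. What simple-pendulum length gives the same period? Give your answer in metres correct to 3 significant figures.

The equivalent simple-pendulum length is L_eq = I/(md), where I is about the pivot and d = 0.3370 m.
I_cm = (2/5)mR² = 0.1885 kg·m², so I = I_cm + md² = 0.1885 + 0.4713 = 0.6598 kg·m².
L_eq = 0.6598/(4.15 × 0.3370) = 0.472 m.

0.472 m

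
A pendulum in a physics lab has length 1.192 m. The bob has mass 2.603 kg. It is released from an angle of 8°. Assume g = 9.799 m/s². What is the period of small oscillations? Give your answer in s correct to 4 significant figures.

T = 2π√(L/g) = 2π√(1.192/9.799) = 2π × 0.34878 = 2.191 s.

2.191 s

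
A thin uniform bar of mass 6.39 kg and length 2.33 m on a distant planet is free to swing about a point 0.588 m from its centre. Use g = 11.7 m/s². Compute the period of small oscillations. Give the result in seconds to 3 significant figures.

For a physical pendulum T = 2π√(I/(mgd)), with d = 0.5880 m from pivot to centre of mass.
I_cm = mL²/12 = 6.39 × 2.33²/12 = 2.891 kg·m²; I = I_cm + md² = 2.891 + 6.39 × 0.5880² = 5.100 kg·m².
T = 2π√(5.100/(6.39 × 11.7 × 0.5880)) = 2.14 s.

2.14 s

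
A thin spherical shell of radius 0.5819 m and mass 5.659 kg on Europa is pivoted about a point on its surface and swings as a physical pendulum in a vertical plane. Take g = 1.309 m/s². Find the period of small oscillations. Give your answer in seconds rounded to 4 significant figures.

5.408 s

I_cm = (2/3)mr² = 1.2775 kg·m². The pivot is at distance d = 0.5819 m from the centre of mass.
By the parallel-axis theorem, I = I_cm + md² = 1.2775 + 1.9162 = 3.1936 kg·m².
T = 2π√(I/(mgd)) = 2π√(3.1936/(5.659 × 1.309 × 0.5819)) = 5.408 s.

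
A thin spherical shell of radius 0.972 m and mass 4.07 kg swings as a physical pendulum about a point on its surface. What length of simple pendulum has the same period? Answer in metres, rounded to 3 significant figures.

1.62 m

The equivalent simple-pendulum length is L_eq = I/(md), where I is about the pivot and d = 0.9720 m.
I_cm = (2/3)mR² = 2.564 kg·m², so I = I_cm + md² = 2.564 + 3.845 = 6.409 kg·m².
L_eq = 6.409/(4.07 × 0.9720) = 1.62 m.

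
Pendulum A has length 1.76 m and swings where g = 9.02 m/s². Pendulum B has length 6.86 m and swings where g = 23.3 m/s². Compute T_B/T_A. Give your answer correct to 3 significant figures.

1.23

T = 2π√(L/g), so T_B/T_A = √((L_B/g_B)/(L_A/g_A)) = √((6.86/23.3)/(1.76/9.02)) = 1.23.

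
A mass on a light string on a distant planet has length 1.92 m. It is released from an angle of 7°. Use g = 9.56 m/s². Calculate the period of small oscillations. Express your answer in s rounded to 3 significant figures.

T = 2π√(L/g) = 2π√(1.92/9.56) = 2π × 0.4481 = 2.82 s.

2.82 s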